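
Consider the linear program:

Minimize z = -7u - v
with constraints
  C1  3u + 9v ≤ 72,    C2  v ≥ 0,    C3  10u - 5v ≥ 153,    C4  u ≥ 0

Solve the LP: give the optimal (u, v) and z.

u = 24, v = 0, minimum z = -168

Extreme points and z = -7u - v:
  (24, 0) → z = -168
  (579/35, 87/35) → z = -828/7
  (153/10, 0) → z = -1071/10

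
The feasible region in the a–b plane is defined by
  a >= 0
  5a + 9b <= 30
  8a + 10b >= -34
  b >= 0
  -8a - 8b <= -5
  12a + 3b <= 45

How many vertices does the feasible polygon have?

5

The feasible vertices (each the meet of two boundaries and inside every other half-plane) are:
  (0, 10/3)
  (0, 5/8)
  (105/31, 45/31)
  (5/8, 0)
  (15/4, 0)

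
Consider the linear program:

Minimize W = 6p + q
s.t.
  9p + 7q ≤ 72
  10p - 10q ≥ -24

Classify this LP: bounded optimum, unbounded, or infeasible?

unbounded

From the feasible point (69/20, 117/20), moving in the direction (-10, -10) keeps every constraint satisfied while W decreases without bound.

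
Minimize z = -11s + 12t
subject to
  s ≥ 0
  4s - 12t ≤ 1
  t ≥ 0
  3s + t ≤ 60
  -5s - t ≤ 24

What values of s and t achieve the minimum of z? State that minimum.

s = 721/40, t = 237/40, minimum z = -5087/40

Corner points and z = -11s + 12t:
  (0, 0) → z = 0
  (0, 60) → z = 720
  (1/4, 0) → z = -11/4
  (721/40, 237/40) → z = -5087/40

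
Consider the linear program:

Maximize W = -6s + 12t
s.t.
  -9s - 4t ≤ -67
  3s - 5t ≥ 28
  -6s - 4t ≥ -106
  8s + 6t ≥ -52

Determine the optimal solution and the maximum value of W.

s = 107/7, t = 25/7, maximum W = -342/7

Extreme points and W = -6s + 12t:
  (149/19, -17/19) → W = -1098/19
  (305/11, -502/11) → W = -714
  (107/7, 25/7) → W = -342/7
  (211, -290) → W = -4746

The binding constraints are 3s - 5t = 28 and -6s - 4t = -106.
Solving simultaneously gives s = 107/7, t = 25/7.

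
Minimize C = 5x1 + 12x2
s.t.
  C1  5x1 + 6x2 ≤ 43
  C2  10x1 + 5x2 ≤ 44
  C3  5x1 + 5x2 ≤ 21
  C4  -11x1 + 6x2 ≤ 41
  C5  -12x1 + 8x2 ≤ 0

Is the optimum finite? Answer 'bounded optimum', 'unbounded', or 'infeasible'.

From the feasible point (23/5, -2/5), moving in the direction (-6, -11) keeps every constraint satisfied while C decreases without bound.

unbounded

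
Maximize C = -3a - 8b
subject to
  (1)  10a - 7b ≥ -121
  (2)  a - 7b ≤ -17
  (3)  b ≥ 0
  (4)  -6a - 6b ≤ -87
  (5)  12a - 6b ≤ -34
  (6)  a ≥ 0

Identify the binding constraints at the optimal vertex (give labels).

(4) and (5)

Feasible corners and C = -3a - 8b:
  (61/3, 139/3) → C = -1295/3
  (0, 121/7) → C = -968/7
  (53/18, 104/9) → C = -1823/18
  (0, 29/2) → C = -116

The maximum is at (53/18, 104/9). Substituting into each constraint, equality holds for (4) and (5); the remaining constraints have slack.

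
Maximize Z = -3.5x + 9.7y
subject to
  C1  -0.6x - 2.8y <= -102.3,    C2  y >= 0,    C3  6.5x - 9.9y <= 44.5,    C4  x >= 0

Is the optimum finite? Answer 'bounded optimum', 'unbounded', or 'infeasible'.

From the feasible point (113737/2414, 63825/2414), moving in the direction (0, 1) keeps every constraint satisfied while Z increases without bound.

unbounded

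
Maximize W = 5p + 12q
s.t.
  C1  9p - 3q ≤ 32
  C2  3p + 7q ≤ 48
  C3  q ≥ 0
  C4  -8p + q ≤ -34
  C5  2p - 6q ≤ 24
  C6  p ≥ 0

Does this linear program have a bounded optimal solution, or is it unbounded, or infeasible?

Corner points and W = 5p + 12q:
  (46/9, 14/3) → W = 734/9
  (14/3, 10/3) → W = 190/3
  (286/59, 282/59) → W = 4814/59
The feasible region has finitely many vertices and no improving ray; the maximum is 4814/59 at (286/59, 282/59).

bounded optimum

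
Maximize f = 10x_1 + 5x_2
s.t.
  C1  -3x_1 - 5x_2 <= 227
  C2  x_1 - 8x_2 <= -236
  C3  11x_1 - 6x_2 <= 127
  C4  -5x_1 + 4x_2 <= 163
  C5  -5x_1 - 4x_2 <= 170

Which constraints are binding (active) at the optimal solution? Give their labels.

C3 and C4

Vertices and f = 10x_1 + 5x_2:
  (1216/41, 2723/82) → f = 37935/82
  (-10, 113/4) → f = 165/4
  (743/7, 1214/7) → f = 13500/7

The maximum is at (743/7, 1214/7). Substituting into each constraint, equality holds for C3 and C4; the remaining constraints have slack.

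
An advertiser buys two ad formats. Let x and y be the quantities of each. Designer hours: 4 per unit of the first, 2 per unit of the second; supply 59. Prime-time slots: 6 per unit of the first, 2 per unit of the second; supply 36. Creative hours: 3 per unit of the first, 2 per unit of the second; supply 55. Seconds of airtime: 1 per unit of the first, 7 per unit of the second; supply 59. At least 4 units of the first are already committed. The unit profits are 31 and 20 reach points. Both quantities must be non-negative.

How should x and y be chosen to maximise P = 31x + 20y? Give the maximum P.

x = 4, y = 6, maximum P = 244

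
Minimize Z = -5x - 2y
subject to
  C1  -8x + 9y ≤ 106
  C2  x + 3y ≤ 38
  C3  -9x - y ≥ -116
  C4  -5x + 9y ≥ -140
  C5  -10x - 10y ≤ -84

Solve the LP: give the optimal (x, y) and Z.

The binding constraints are x + 3y = 38 and -9x - y = -116.
Solving simultaneously gives x = 155/13, y = 113/13.

x = 155/13, y = 113/13, minimum Z = -77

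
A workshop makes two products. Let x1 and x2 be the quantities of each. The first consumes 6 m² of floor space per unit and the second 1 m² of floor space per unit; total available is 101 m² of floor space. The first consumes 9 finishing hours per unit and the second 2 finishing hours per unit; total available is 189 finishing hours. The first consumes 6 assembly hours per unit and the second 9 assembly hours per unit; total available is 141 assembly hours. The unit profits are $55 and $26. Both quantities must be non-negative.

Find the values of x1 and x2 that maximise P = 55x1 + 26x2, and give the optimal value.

Corner points and P = 55x1 + 26x2:
  (0, 0) → P = 0
  (0, 47/3) → P = 1222/3
  (101/6, 0) → P = 5555/6
  (16, 5) → P = 1010

The optimum lies where 6x1 + x2 = 101 and 6x1 + 9x2 = 141.
Solving simultaneously gives x1 = 16, x2 = 5.

x1 = 16, x2 = 5, maximum P = 1010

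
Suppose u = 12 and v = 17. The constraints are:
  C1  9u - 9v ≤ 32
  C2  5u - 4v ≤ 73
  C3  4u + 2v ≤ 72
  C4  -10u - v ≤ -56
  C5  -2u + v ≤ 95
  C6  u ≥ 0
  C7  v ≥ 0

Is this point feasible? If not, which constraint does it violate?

not feasible — violates C3

Constraint C3: 4u + 2v = 82, which is not ≤ 72. All other constraints are satisfied.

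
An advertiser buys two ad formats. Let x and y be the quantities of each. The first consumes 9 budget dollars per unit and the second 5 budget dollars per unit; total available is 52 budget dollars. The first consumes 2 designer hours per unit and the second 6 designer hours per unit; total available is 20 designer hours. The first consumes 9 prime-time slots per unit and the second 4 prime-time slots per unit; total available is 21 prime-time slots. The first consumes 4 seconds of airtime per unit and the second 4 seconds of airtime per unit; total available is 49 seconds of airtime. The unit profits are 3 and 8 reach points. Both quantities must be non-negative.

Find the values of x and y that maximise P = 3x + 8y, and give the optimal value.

x = 1, y = 3, maximum P = 27

Vertices and P = 3x + 8y:
  (0, 0) → P = 0
  (0, 10/3) → P = 80/3
  (7/3, 0) → P = 7
  (1, 3) → P = 27

The optimum lies where 2x + 6y = 20 and 9x + 4y = 21.
Solving simultaneously gives x = 1, y = 3.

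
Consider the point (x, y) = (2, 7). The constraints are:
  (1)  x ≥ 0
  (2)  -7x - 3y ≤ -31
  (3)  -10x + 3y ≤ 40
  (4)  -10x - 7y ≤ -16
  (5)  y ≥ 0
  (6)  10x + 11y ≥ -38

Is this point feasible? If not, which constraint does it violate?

(1): 2 ≥ 0 ✓
(2): -35 ≤ -31 ✓
(3): 1 ≤ 40 ✓
(4): -69 ≤ -16 ✓
(5): 7 ≥ 0 ✓
(6): 97 ≥ -38 ✓

feasible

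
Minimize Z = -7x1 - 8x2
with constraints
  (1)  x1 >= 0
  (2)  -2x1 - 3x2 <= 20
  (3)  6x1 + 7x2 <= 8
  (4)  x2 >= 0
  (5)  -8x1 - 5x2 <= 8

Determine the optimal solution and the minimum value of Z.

Extreme points and Z = -7x1 - 8x2:
  (0, 8/7) → Z = -64/7
  (0, 0) → Z = 0
  (4/3, 0) → Z = -28/3

At the optimal vertex, 6x1 + 7x2 = 8 and x2 = 0.
Solving simultaneously gives x1 = 4/3, x2 = 0.

x1 = 4/3, x2 = 0, minimum Z = -28/3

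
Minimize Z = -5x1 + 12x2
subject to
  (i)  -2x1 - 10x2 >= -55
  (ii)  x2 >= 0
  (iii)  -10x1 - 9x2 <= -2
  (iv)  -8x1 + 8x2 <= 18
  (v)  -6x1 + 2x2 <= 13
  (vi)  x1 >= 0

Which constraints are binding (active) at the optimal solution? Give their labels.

Corner points and Z = -5x1 + 12x2:
  (55/2, 0) → Z = -275/2
  (65/24, 119/24) → Z = 1103/24
  (1/5, 0) → Z = -1
  (0, 2/9) → Z = 8/3
  (0, 9/4) → Z = 27

The minimum is at (55/2, 0). Substituting into each constraint, equality holds for (i) and (ii); the remaining constraints have slack.

(i) and (ii)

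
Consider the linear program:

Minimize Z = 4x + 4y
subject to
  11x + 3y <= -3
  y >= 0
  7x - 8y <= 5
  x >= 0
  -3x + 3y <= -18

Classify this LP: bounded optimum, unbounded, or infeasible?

The boundaries 7x - 8y = 5 and -3x + 3y = -18 meet at (43, 37), but that point violates 11x + 3y ≤ -3. Every candidate vertex is excluded by some other constraint, so the feasible region is empty.

infeasible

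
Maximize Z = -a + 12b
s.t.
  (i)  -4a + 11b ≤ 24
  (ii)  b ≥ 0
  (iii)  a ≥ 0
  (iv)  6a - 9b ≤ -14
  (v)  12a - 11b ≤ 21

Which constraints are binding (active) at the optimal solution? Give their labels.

(i) and (iv)

Extreme points and Z = -a + 12b:
  (0, 24/11) → Z = 288/11
  (31/15, 44/15) → Z = 497/15
  (0, 14/9) → Z = 56/3

The maximum is at (31/15, 44/15). Substituting into each constraint, equality holds for (i) and (iv); the remaining constraints have slack.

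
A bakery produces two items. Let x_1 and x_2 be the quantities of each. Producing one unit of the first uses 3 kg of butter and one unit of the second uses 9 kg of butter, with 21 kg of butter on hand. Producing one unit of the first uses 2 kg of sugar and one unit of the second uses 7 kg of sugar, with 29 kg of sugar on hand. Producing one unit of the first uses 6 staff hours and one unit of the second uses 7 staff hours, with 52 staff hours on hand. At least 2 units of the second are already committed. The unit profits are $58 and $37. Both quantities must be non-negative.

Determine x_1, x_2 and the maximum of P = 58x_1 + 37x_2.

Corner points and P = 58x_1 + 37x_2:
  (0, 7/3) → P = 259/3
  (0, 2) → P = 74
  (1, 2) → P = 132

At the optimal vertex, 3x_1 + 9x_2 = 21 and x_2 = 2.
Solving simultaneously gives x_1 = 1, x_2 = 2.

x_1 = 1, x_2 = 2, maximum P = 132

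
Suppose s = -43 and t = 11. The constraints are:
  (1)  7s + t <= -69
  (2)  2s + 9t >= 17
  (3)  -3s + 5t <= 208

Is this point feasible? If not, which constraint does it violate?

not feasible — violates (2)

Constraint (2): 2s + 9t = 13, which is not ≥ 17. All other constraints are satisfied.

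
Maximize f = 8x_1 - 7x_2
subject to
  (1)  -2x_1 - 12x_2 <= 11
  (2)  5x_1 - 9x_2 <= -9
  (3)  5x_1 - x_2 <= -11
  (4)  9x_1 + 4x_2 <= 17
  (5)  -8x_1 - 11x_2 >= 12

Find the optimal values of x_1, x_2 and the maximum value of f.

Vertices and f = 8x_1 - 7x_2:
  (-69/26, -37/78) → f = -1397/78
  (-9/4, -1/4) → f = -65/4
  (-19/9, 4/9) → f = -20
The feasible region is unbounded (it extends along (-11, 8), (-6, 1)), but f strictly decreases along every unbounded feasible direction, so there is no improving ray and the maximum is attained at a vertex.

The optimum lies where 5x_1 - 9x_2 = -9 and 5x_1 - x_2 = -11.
Solving simultaneously gives x_1 = -9/4, x_2 = -1/4.

x_1 = -9/4, x_2 = -1/4, maximum f = -65/4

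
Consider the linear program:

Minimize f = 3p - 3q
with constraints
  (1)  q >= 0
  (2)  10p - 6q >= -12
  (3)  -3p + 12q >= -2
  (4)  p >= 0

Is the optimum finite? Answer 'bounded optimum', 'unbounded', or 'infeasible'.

From the feasible point (2/3, 0), moving in the direction (6, 10) keeps every constraint satisfied while f decreases without bound.

unbounded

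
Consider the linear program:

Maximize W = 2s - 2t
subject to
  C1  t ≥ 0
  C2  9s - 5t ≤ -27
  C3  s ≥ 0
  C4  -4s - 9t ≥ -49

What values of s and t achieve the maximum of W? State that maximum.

s = 0, t = 27/5, maximum W = -54/5

Vertices and W = 2s - 2t:
  (0, 27/5) → W = -54/5
  (2/101, 549/101) → W = -1094/101
  (0, 49/9) → W = -98/9

The optimum lies where 9s - 5t = -27 and s = 0.
Solving simultaneously gives s = 0, t = 27/5.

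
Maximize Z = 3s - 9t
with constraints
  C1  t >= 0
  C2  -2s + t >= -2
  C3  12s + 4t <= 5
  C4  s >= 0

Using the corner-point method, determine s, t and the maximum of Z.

s = 5/12, t = 0, maximum Z = 5/4

Extreme points and Z = 3s - 9t:
  (5/12, 0) → Z = 5/4
  (0, 0) → Z = 0
  (0, 5/4) → Z = -45/4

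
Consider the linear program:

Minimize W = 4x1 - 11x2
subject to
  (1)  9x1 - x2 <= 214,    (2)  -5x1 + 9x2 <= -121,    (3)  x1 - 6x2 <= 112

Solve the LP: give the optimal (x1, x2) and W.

Feasible corners and W = 4x1 - 11x2:
  (95/4, -1/4) → W = 391/4
  (1172/53, -794/53) → W = 13422/53
  (-94/7, -439/21) → W = 3701/21

The binding constraints are 9x1 - x2 = 214 and -5x1 + 9x2 = -121.
Solving simultaneously gives x1 = 95/4, x2 = -1/4.

x1 = 95/4, x2 = -1/4, minimum W = 391/4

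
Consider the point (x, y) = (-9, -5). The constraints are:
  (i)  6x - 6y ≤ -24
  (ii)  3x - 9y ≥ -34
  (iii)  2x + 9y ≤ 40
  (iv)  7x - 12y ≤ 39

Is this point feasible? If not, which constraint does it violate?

(i): -24 ≤ -24 ✓
(ii): 18 ≥ -34 ✓
(iii): -63 ≤ 40 ✓
(iv): -3 ≤ 39 ✓

feasible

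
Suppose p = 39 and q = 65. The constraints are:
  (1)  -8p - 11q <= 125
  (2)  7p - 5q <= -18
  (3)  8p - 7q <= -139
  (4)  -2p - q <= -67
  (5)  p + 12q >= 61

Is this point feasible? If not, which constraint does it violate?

feasible

(1): -1027 ≤ 125 ✓
(2): -52 ≤ -18 ✓
(3): -143 ≤ -139 ✓
(4): -143 ≤ -67 ✓
(5): 819 ≥ 61 ✓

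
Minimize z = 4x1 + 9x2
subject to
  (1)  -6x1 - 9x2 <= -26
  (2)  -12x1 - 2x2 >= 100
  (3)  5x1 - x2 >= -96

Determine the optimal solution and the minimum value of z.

x1 = -119/12, x2 = 19/2, minimum z = 275/6

Extreme points and z = 4x1 + 9x2:
  (-119/12, 19/2) → z = 275/6
  (-838/51, 706/51) → z = 3002/51
  (-146/11, 326/11) → z = 2350/11

The optimum lies where -6x1 - 9x2 = -26 and -12x1 - 2x2 = 100.
Solving simultaneously gives x1 = -119/12, x2 = 19/2.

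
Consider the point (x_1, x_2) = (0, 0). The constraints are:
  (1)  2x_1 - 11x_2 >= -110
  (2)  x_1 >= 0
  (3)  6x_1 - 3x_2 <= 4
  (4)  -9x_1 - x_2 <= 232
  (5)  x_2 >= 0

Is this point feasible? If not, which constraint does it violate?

(1): 0 ≥ -110 ✓
(2): 0 ≥ 0 ✓
(3): 0 ≤ 4 ✓
(4): 0 ≤ 232 ✓
(5): 0 ≥ 0 ✓

feasible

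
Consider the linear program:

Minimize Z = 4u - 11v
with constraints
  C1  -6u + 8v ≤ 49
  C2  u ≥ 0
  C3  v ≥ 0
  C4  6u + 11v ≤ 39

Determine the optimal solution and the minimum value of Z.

Extreme points and Z = 4u - 11v:
  (0, 0) → Z = 0
  (0, 39/11) → Z = -39
  (13/2, 0) → Z = 26

u = 0, v = 39/11, minimum Z = -39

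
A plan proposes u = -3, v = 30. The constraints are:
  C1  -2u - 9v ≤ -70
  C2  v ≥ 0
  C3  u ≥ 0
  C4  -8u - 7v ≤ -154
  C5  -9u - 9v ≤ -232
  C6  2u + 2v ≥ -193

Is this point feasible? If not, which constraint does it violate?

not feasible — violates C3

Constraint C3: u = -3, which is not ≥ 0. All other constraints are satisfied.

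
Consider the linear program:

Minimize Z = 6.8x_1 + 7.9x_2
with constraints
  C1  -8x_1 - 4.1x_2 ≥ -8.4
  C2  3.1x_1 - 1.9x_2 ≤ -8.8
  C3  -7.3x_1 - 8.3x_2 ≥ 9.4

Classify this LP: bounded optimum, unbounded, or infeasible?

From the feasible point (-101/44, 39/44), moving in the direction (-1.9, -3.1) keeps every constraint satisfied while Z decreases without bound.

unbounded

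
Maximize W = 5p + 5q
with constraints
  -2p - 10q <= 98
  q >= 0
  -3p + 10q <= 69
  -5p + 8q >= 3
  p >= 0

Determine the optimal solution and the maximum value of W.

p = 261/13, q = 168/13, maximum W = 165

Feasible corners and W = 5p + 5q:
  (261/13, 168/13) → W = 165
  (0, 69/10) → W = 69/2
  (0, 3/8) → W = 15/8

The optimum lies where -3p + 10q = 69 and -5p + 8q = 3.
Solving simultaneously gives p = 261/13, q = 168/13.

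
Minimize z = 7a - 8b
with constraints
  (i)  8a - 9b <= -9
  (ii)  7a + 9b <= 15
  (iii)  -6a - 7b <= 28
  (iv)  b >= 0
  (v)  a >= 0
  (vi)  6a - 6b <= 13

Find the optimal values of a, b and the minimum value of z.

a = 0, b = 5/3, minimum z = -40/3

Corner points and z = 7a - 8b:
  (2/5, 61/45) → z = -362/45
  (0, 1) → z = -8
  (0, 5/3) → z = -40/3

The optimum lies where 7a + 9b = 15 and a = 0.
Solving simultaneously gives a = 0, b = 5/3.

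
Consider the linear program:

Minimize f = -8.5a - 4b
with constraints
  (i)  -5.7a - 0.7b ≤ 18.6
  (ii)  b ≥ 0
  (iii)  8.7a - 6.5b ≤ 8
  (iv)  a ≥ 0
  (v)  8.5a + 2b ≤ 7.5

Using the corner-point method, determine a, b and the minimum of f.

a = 0, b = 3.75, minimum f = -15

Extreme points and f = -8.5a - 4b:
  (0, 0) → f = 0
  (15/17, 0) → f = -15/2
  (0, 15/4) → f = -15

The binding constraints are a = 0 and 8.5a + 2b = 7.5.
Solving simultaneously gives a = 0, b = 15/4.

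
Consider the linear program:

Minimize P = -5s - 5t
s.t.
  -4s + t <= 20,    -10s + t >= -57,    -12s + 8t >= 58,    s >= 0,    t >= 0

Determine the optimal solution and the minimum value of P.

s = 77/6, t = 214/3, minimum P = -2525/6

Vertices and P = -5s - 5t:
  (77/6, 214/3) → P = -2525/6
  (0, 20) → P = -100
  (257/34, 316/17) → P = -4445/34
  (0, 29/4) → P = -145/4

At the optimal vertex, -4s + t = 20 and -10s + t = -57.
Solving simultaneously gives s = 77/6, t = 214/3.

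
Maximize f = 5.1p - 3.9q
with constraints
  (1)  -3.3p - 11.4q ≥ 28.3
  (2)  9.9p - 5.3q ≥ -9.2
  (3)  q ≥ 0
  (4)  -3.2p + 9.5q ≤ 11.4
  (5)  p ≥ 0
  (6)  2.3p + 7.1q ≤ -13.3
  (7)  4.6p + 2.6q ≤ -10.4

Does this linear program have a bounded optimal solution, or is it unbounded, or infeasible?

infeasible

The boundaries p = 0 and 4.6p + 2.6q = -10.4 meet at (0, -4), but that point violates q ≥ 0. Every candidate vertex is excluded by some other constraint, so the feasible region is empty.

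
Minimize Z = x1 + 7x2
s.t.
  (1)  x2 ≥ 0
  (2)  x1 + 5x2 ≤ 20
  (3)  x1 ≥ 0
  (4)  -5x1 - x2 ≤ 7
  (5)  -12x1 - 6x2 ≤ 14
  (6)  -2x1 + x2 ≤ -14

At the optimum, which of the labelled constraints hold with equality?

Extreme points and Z = x1 + 7x2:
  (20, 0) → Z = 20
  (7, 0) → Z = 7
  (90/11, 26/11) → Z = 272/11

The minimum is at (7, 0). Substituting into each constraint, equality holds for (1) and (6); the remaining constraints have slack.

(1) and (6)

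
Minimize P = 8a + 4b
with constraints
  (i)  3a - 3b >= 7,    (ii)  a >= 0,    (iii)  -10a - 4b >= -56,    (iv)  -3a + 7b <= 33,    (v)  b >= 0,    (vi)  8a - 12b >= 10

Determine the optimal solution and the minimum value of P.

Extreme points and P = 8a + 4b:
  (7/3, 0) → P = 56/3
  (9/2, 13/6) → P = 134/3
  (28/5, 0) → P = 224/5
  (89/19, 87/38) → P = 886/19

a = 7/3, b = 0, minimum P = 56/3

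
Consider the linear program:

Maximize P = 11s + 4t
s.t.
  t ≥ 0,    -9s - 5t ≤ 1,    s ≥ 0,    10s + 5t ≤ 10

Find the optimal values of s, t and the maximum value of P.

Corner points and P = 11s + 4t:
  (0, 0) → P = 0
  (1, 0) → P = 11
  (0, 2) → P = 8

The optimum lies where t = 0 and 10s + 5t = 10.
Solving simultaneously gives s = 1, t = 0.

s = 1, t = 0, maximum P = 11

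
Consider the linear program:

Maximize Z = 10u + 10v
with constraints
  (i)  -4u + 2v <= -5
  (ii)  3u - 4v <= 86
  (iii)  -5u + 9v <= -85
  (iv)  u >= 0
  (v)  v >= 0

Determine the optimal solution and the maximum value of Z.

Corner points and Z = 10u + 10v:
  (62, 25) → Z = 870
  (86/3, 0) → Z = 860/3
  (17, 0) → Z = 170

u = 62, v = 25, maximum Z = 870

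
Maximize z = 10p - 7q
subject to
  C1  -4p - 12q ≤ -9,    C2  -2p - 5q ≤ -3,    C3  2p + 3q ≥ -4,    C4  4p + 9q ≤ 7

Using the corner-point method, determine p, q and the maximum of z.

Corner points and z = 10p - 7q:
  (-9/4, 3/2) → z = -33
  (1/4, 2/3) → z = -13/6
  (-29/4, 7/2) → z = -97
  (-19/2, 5) → z = -130

The binding constraints are -4p - 12q = -9 and 4p + 9q = 7.
Solving simultaneously gives p = 1/4, q = 2/3.

p = 1/4, q = 2/3, maximum z = -13/6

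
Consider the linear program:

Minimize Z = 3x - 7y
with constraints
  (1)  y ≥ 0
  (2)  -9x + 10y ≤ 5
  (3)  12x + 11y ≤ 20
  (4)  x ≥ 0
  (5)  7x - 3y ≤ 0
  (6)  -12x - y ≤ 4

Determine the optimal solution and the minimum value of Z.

Extreme points and Z = 3x - 7y:
  (0, 0) → Z = 0
  (0, 1/2) → Z = -7/2
  (15/43, 35/43) → Z = -200/43

x = 15/43, y = 35/43, minimum Z = -200/43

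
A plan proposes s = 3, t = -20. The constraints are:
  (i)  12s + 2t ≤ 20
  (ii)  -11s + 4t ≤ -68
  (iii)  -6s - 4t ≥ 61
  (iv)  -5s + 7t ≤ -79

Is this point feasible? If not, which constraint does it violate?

feasible

(i): -4 ≤ 20 ✓
(ii): -113 ≤ -68 ✓
(iii): 62 ≥ 61 ✓
(iv): -155 ≤ -79 ✓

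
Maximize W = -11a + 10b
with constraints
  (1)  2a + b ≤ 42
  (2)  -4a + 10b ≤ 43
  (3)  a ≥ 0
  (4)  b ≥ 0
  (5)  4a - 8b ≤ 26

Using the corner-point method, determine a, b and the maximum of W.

a = 0, b = 43/10, maximum W = 43

Extreme points and W = -11a + 10b:
  (377/24, 127/12) → W = -1607/24
  (181/10, 29/5) → W = -1411/10
  (0, 43/10) → W = 43
  (0, 0) → W = 0
  (13/2, 0) → W = -143/2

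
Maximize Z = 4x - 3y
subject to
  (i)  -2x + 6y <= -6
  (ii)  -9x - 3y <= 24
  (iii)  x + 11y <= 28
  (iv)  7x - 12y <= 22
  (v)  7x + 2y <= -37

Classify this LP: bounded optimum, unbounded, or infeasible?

The boundaries -2x + 6y = -6 and -9x - 3y = 24 meet at (-21/10, -17/10), but that point violates 7x + 2y ≤ -37. Every candidate vertex is excluded by some other constraint, so the feasible region is empty.

infeasible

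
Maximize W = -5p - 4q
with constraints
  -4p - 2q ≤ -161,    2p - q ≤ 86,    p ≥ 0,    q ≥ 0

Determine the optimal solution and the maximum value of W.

Vertices and W = -5p - 4q:
  (0, 161/2) → W = -322
  (161/4, 0) → W = -805/4
  (43, 0) → W = -215
The feasible region is unbounded (it extends along (0, 1), (1, 2)), but W strictly decreases along every unbounded feasible direction, so there is no improving ray and the maximum is attained at a vertex.

The optimum lies where -4p - 2q = -161 and q = 0.
Solving simultaneously gives p = 161/4, q = 0.

p = 161/4, q = 0, maximum W = -805/4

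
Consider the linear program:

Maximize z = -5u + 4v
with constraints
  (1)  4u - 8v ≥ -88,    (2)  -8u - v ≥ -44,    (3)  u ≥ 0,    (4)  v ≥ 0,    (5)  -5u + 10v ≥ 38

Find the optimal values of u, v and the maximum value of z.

u = 0, v = 11, maximum z = 44

Extreme points and z = -5u + 4v:
  (66/17, 220/17) → z = 550/17
  (0, 11) → z = 44
  (402/85, 524/85) → z = 86/85
  (0, 19/5) → z = 76/5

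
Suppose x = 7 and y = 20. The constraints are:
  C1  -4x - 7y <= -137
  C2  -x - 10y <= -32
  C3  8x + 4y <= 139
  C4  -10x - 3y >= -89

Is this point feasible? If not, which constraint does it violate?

not feasible — violates C4

Constraint C4: -10x - 3y = -130, which is not ≥ -89. All other constraints are satisfied.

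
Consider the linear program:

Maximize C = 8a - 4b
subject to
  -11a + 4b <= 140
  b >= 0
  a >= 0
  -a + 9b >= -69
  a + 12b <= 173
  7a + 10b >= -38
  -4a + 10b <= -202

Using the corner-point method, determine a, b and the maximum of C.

a = 795/7, b = 104/21, maximum C = 18664/21

Feasible corners and C = 8a - 4b:
  (69, 0) → C = 552
  (101/2, 0) → C = 404
  (795/7, 104/21) → C = 18664/21
  (2077/29, 245/29) → C = 15636/29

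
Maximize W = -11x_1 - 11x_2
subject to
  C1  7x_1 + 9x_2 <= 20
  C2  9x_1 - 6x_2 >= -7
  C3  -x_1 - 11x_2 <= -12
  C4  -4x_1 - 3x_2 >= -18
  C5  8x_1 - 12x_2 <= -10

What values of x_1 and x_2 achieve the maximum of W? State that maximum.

Extreme points and W = -11x_1 - 11x_2:
  (19/41, 229/123) → W = -3146/123
  (25/26, 115/78) → W = -1045/39
  (-1/21, 23/21) → W = -242/21
  (17/50, 53/50) → W = -77/5

x_1 = -1/21, x_2 = 23/21, maximum W = -242/21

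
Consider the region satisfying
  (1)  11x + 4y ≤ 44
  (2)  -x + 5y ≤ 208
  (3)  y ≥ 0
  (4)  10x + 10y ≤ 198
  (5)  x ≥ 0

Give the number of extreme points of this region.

3

The feasible vertices (each the meet of two boundaries and inside every other half-plane) are:
  (4, 0)
  (0, 11)
  (0, 0)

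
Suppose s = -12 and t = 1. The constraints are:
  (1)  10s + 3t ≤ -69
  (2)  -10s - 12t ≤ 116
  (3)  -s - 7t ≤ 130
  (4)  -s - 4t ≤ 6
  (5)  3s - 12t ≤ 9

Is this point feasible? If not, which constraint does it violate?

not feasible — violates (4)

Constraint (4): -s - 4t = 8, which is not ≤ 6. All other constraints are satisfied.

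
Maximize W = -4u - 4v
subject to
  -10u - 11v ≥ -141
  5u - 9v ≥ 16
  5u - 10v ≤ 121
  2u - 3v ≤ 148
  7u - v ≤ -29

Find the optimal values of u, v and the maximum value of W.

u = -929/5, v = -105, maximum W = 5816/5

Vertices and W = -4u - 4v:
  (-929/5, -105) → W = 5816/5
  (-277/58, -257/58) → W = 1068/29
  (-411/65, -992/65) → W = 5612/65

The binding constraints are 5u - 9v = 16 and 5u - 10v = 121.
Solving simultaneously gives u = -929/5, v = -105.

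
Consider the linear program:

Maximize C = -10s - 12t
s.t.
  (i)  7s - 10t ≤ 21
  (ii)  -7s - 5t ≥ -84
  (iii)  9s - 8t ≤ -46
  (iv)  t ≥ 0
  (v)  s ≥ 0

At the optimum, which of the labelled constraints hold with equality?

(iii) and (v)

Feasible corners and C = -10s - 12t:
  (442/101, 1078/101) → C = -17356/101
  (0, 84/5) → C = -1008/5
  (0, 23/4) → C = -69

The maximum is at (0, 23/4). Substituting into each constraint, equality holds for (iii) and (v); the remaining constraints have slack.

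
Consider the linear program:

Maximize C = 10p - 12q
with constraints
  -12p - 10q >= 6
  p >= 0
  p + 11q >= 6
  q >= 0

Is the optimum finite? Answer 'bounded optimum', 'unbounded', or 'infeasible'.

The boundaries -12p - 10q = 6 and p + 11q = 6 meet at (-63/61, 39/61), but that point violates p ≥ 0. Every candidate vertex is excluded by some other constraint, so the feasible region is empty.

infeasible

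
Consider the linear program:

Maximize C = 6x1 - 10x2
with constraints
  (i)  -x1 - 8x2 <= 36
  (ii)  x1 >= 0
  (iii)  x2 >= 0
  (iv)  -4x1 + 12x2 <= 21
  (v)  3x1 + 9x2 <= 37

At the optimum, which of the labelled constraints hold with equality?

(iii) and (v)

Corner points and C = 6x1 - 10x2:
  (0, 0) → C = 0
  (0, 7/4) → C = -35/2
  (37/3, 0) → C = 74
  (85/24, 211/72) → C = -145/18

The maximum is at (37/3, 0). Substituting into each constraint, equality holds for (iii) and (v); the remaining constraints have slack.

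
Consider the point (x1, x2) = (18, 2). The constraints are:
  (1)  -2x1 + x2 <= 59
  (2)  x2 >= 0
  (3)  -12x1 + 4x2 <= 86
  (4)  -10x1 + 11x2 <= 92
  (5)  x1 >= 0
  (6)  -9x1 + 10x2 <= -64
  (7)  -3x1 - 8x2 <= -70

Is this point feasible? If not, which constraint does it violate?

(1): -34 ≤ 59 ✓
(2): 2 ≥ 0 ✓
(3): -208 ≤ 86 ✓
(4): -158 ≤ 92 ✓
(5): 18 ≥ 0 ✓
(6): -142 ≤ -64 ✓
(7): -70 ≤ -70 ✓

feasible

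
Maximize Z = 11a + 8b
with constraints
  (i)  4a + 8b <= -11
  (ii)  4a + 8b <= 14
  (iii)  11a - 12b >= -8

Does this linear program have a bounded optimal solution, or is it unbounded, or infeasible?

unbounded

From the feasible point (-49/34, -89/136), moving in the direction (8, -4) keeps every constraint satisfied while Z increases without bound.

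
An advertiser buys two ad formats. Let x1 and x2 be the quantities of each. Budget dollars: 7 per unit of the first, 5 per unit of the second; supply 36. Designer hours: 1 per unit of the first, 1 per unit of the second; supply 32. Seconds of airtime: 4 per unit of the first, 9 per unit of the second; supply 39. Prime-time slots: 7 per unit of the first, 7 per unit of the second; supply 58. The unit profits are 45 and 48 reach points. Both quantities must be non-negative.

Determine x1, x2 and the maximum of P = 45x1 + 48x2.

x1 = 3, x2 = 3, maximum P = 279

Corner points and P = 45x1 + 48x2:
  (0, 0) → P = 0
  (0, 13/3) → P = 208
  (36/7, 0) → P = 1620/7
  (3, 3) → P = 279

The binding constraints are 7x1 + 5x2 = 36 and 4x1 + 9x2 = 39.
Solving simultaneously gives x1 = 3, x2 = 3.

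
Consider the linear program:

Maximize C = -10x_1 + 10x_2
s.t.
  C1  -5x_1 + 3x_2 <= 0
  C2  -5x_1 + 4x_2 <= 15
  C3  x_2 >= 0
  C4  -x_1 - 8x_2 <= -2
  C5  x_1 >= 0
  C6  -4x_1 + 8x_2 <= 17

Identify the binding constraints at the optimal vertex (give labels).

Feasible corners and C = -10x_1 + 10x_2:
  (6/43, 10/43) → C = 40/43
  (51/28, 85/28) → C = 85/7
  (2, 0) → C = -20
The feasible region is unbounded (it extends along (2, 1), (1, 0)), but C strictly decreases along every unbounded feasible direction, so there is no improving ray and the maximum is attained at a vertex.

The maximum is at (51/28, 85/28). Substituting into each constraint, equality holds for C1 and C6; the remaining constraints have slack.

C1 and C6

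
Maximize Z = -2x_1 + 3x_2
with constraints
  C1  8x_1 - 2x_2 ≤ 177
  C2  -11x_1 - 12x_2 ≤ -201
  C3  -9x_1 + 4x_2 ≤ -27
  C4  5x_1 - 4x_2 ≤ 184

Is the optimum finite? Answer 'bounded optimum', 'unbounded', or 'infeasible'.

bounded optimum

Vertices and Z = -2x_1 + 3x_2:
  (1263/59, -339/118) → Z = -6069/118
  (327/7, 1377/14) → Z = 2823/14
  (141/19, 189/19) → Z = 15
The feasible region has finitely many vertices and no improving ray; the maximum is 2823/14 at (327/7, 1377/14).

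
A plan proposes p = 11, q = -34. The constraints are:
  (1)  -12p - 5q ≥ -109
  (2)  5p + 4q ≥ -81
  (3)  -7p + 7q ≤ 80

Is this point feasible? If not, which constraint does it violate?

feasible

(1): 38 ≥ -109 ✓
(2): -81 ≥ -81 ✓
(3): -315 ≤ 80 ✓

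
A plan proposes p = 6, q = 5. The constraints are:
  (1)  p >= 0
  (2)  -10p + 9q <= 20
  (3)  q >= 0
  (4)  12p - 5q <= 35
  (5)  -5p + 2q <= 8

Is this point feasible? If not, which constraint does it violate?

not feasible — violates (4)

Constraint (4): 12p - 5q = 47, which is not ≤ 35. All other constraints are satisfied.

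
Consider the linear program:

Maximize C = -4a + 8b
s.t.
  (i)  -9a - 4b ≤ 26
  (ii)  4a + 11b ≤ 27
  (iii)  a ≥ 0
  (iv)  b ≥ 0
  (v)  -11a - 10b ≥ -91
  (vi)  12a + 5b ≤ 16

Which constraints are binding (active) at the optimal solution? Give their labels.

(ii) and (iii)

Feasible corners and C = -4a + 8b:
  (0, 27/11) → C = 216/11
  (41/112, 65/28) → C = 479/28
  (0, 0) → C = 0
  (4/3, 0) → C = -16/3

The maximum is at (0, 27/11). Substituting into each constraint, equality holds for (ii) and (iii); the remaining constraints have slack.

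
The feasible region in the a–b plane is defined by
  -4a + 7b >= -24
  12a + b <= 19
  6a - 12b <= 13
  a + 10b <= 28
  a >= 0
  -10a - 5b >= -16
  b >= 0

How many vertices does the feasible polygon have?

Pairwise boundary intersections that survive every other constraint:
  (79/50, 1/25)
  (19/12, 0)
  (0, 14/5)
  (4/19, 264/95)
  (0, 0)

5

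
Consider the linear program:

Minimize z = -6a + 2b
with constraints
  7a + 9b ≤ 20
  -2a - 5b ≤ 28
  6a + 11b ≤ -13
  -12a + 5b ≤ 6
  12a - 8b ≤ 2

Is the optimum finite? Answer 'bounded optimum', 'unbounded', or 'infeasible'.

Extreme points and z = -6a + 2b:
  (-131/162, -20/27) → z = 91/27
  (-41/90, -14/15) → z = 13/15
  (-29/18, -8/3) → z = 13/3
The feasible region has finitely many vertices and no improving ray; the minimum is 13/15 at (-41/90, -14/15).

bounded optimum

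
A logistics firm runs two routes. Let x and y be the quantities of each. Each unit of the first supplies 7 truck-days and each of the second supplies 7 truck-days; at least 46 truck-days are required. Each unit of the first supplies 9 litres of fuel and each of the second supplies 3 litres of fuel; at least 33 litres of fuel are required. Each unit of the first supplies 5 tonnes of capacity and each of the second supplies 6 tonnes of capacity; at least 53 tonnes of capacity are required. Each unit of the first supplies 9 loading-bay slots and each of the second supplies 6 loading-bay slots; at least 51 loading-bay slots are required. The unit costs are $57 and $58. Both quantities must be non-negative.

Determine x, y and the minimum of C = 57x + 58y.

Corner points and C = 57x + 58y:
  (0, 11) → C = 638
  (53/5, 0) → C = 3021/5
  (1, 8) → C = 521
The feasible region is unbounded (it extends along (0, 1), (1, 0)), but C strictly increases along every unbounded feasible direction, so there is no improving ray and the minimum is attained at a vertex.

The optimum lies where 9x + 3y = 33 and 5x + 6y = 53.
Solving simultaneously gives x = 1, y = 8.

x = 1, y = 8, minimum C = 521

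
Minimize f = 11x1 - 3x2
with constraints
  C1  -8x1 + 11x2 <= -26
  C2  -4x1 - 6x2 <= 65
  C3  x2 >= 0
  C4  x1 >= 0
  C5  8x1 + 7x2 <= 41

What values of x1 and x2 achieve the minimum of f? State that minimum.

x1 = 13/4, x2 = 0, minimum f = 143/4

Corner points and f = 11x1 - 3x2:
  (13/4, 0) → f = 143/4
  (211/48, 5/6) → f = 2201/48
  (41/8, 0) → f = 451/8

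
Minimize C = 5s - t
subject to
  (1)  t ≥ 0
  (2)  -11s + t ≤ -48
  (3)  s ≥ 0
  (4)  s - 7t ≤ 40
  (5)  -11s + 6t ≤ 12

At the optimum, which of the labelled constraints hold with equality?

Corner points and C = 5s - t:
  (48/11, 0) → C = 240/11
  (40, 0) → C = 200
  (60/11, 12) → C = 168/11
The feasible region is unbounded (it extends along (7, 1), (6, 11)), but C strictly increases along every unbounded feasible direction, so there is no improving ray and the minimum is attained at a vertex.

The minimum is at (60/11, 12). Substituting into each constraint, equality holds for (2) and (5); the remaining constraints have slack.

(2) and (5)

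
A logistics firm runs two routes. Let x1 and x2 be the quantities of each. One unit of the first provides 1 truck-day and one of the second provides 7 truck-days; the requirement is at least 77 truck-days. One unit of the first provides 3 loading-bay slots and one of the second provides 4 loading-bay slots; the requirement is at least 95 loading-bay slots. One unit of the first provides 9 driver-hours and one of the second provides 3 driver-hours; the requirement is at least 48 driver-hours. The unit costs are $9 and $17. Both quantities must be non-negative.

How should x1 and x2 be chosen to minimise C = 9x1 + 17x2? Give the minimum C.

Feasible corners and C = 9x1 + 17x2:
  (0, 95/4) → C = 1615/4
  (77, 0) → C = 693
  (21, 8) → C = 325
The feasible region is unbounded (it extends along (0, 1), (1, 0)), but C strictly increases along every unbounded feasible direction, so there is no improving ray and the minimum is attained at a vertex.

At the optimal vertex, x1 + 7x2 = 77 and 3x1 + 4x2 = 95.
Solving simultaneously gives x1 = 21, x2 = 8.

x1 = 21, x2 = 8, minimum C = 325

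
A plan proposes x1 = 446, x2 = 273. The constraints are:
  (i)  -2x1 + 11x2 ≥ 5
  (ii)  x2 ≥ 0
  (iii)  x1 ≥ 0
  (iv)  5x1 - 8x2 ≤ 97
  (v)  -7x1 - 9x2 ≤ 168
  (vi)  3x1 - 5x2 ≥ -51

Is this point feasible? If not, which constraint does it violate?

(i): 2111 ≥ 5 ✓
(ii): 273 ≥ 0 ✓
(iii): 446 ≥ 0 ✓
(iv): 46 ≤ 97 ✓
(v): -5579 ≤ 168 ✓
(vi): -27 ≥ -51 ✓

feasible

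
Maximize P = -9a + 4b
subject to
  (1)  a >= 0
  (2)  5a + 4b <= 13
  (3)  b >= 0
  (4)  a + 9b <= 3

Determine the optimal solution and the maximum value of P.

Extreme points and P = -9a + 4b:
  (0, 0) → P = 0
  (0, 1/3) → P = 4/3
  (13/5, 0) → P = -117/5
  (105/41, 2/41) → P = -937/41

a = 0, b = 1/3, maximum P = 4/3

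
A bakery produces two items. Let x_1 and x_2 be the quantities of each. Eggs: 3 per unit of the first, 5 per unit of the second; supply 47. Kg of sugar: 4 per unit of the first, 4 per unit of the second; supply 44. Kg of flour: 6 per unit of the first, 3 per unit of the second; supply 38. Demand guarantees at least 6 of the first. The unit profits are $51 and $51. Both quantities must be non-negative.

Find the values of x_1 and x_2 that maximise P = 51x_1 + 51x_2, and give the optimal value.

x_1 = 6, x_2 = 2/3, maximum P = 340

Vertices and P = 51x_1 + 51x_2:
  (19/3, 0) → P = 323
  (6, 0) → P = 306
  (6, 2/3) → P = 340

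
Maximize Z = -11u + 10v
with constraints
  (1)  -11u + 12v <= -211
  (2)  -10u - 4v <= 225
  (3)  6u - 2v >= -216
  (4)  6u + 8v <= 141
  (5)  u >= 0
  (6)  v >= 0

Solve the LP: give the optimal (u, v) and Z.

Feasible corners and Z = -11u + 10v:
  (169/8, 57/32) → Z = -3433/16
  (211/11, 0) → Z = -211
  (47/2, 0) → Z = -517/2

At the optimal vertex, -11u + 12v = -211 and v = 0.
Solving simultaneously gives u = 211/11, v = 0.

u = 211/11, v = 0, maximum Z = -211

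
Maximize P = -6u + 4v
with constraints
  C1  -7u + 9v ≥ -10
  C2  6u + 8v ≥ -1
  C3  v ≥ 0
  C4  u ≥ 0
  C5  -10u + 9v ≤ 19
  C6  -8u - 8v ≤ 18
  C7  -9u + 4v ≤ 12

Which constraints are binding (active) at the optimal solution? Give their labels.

Feasible corners and P = -6u + 4v:
  (10/7, 0) → P = -60/7
  (0, 0) → P = 0
  (0, 19/9) → P = 76/9
The feasible region is unbounded (it extends along (9, 10), (9, 7)), but P strictly decreases along every unbounded feasible direction, so there is no improving ray and the maximum is attained at a vertex.

The maximum is at (0, 19/9). Substituting into each constraint, equality holds for C4 and C5; the remaining constraints have slack.

C4 and C5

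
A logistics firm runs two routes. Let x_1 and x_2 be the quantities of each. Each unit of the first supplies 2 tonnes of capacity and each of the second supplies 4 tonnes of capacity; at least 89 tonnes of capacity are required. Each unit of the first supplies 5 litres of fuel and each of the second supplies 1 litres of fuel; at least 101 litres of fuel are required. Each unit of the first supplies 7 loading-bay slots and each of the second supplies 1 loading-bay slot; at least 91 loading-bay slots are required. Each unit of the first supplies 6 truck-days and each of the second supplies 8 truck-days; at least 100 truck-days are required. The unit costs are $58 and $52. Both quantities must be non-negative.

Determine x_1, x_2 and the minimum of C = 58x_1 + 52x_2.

The feasible region is unbounded (it extends along (0, 1), (1, 0)), but C strictly increases along every unbounded feasible direction, so there is no improving ray and the minimum is attained at a vertex.

The binding constraints are 2x_1 + 4x_2 = 89 and 5x_1 + x_2 = 101.
Solving simultaneously gives x_1 = 35/2, x_2 = 27/2.

x_1 = 35/2, x_2 = 27/2, minimum C = 1717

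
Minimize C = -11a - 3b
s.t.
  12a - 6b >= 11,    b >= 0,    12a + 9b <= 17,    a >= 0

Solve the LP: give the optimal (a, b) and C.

Corner points and C = -11a - 3b:
  (11/12, 0) → C = -121/12
  (67/60, 2/5) → C = -809/60
  (17/12, 0) → C = -187/12

At the optimal vertex, b = 0 and 12a + 9b = 17.
Solving simultaneously gives a = 17/12, b = 0.

a = 17/12, b = 0, minimum C = -187/12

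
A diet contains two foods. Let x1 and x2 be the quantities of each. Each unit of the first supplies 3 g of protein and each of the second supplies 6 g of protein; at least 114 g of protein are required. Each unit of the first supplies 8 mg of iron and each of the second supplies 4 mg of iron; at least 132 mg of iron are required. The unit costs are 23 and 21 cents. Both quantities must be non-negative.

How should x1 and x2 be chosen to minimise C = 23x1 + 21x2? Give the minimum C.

Corner points and C = 23x1 + 21x2:
  (0, 33) → C = 693
  (38, 0) → C = 874
  (28/3, 43/3) → C = 1547/3
The feasible region is unbounded (it extends along (0, 1), (1, 0)), but C strictly increases along every unbounded feasible direction, so there is no improving ray and the minimum is attained at a vertex.

x1 = 28/3, x2 = 43/3, minimum C = 1547/3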